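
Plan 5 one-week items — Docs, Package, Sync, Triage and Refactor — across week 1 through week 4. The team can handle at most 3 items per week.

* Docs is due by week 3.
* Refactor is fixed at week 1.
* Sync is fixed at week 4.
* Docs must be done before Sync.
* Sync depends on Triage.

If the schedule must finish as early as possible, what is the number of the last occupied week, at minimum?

week 4

The precedence chain requires at least 2 distinct weeks.
With at most 3 per week and 5 work items, at least 2 weeks are needed.
Sync can't be placed before week 4, so the schedule must run through at least week 4.
4 works (last occupied week: week 4): for example Sync -> week 4, Refactor -> week 1, Docs -> week 1, Triage -> week 1, Package -> week 2.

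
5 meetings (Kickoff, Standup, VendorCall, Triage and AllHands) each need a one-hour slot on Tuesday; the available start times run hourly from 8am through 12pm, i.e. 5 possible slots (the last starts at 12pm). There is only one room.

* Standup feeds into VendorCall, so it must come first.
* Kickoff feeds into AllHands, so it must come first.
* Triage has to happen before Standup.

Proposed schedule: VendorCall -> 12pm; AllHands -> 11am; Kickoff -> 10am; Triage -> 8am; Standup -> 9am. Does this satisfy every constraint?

Triage has to happen before Standup — holds.
There is only one room — holds.
Kickoff feeds into AllHands, so it must come first — holds.
Standup feeds into VendorCall, so it must come first — holds.

Yes, all constraints hold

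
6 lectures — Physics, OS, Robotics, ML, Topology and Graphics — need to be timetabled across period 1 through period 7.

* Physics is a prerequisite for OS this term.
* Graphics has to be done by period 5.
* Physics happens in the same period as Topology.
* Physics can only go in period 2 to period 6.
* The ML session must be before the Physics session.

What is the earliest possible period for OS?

period 3

Precedence pushes OS to at least period 3.
OS at period 3 is achievable: ML in period 1, Physics in period 2, Topology in period 2, OS in period 3, Robotics in period 1, Graphics in period 1.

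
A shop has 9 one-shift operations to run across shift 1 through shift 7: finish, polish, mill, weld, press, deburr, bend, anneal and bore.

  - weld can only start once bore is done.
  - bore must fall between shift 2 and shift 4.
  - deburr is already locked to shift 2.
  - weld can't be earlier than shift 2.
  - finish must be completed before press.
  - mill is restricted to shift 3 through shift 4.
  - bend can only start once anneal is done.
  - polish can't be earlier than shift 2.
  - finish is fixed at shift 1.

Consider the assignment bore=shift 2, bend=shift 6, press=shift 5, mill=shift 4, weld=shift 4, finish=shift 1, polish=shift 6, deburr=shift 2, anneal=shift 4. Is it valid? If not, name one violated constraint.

weld can't be earlier than shift 2 — holds.
weld can only start once bore is done — holds.
finish is fixed at shift 1 — holds.
mill is restricted to shift 3 through shift 4 — holds.
polish can't be earlier than shift 2 — holds.
finish must be completed before press — holds.
bore must fall between shift 2 and shift 4 — holds.
bend can only start once anneal is done — holds.
deburr is already locked to shift 2 — holds.

Yes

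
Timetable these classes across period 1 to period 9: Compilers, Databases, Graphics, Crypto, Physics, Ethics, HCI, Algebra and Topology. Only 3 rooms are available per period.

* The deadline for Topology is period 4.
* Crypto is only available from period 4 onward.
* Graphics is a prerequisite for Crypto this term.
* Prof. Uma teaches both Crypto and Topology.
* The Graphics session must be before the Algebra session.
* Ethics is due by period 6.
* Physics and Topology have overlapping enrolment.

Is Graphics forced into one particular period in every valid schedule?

Graphics can be period 1 (e.g. Physics in period 3, Ethics in period 1, Algebra in period 2, Topology in period 1, HCI in period 3, Graphics in period 1, Compilers in period 2, Crypto in period 4, Databases in period 2) or period 2 (e.g. Crypto in period 4, Compilers in period 1, Ethics in period 1, Topology in period 1, Graphics in period 2, Databases in period 2, Physics in period 2, HCI in period 3, Algebra in period 3).

No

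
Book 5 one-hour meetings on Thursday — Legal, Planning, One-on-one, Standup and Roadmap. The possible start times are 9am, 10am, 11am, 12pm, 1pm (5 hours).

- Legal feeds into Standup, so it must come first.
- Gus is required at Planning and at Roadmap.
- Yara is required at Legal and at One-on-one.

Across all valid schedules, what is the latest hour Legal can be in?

Downstream work caps Legal at 12pm.
Legal at 12pm is achievable: Standup -> 1pm; Planning -> 9am; Legal -> 12pm; Roadmap -> 10am; One-on-one -> 9am.

12pm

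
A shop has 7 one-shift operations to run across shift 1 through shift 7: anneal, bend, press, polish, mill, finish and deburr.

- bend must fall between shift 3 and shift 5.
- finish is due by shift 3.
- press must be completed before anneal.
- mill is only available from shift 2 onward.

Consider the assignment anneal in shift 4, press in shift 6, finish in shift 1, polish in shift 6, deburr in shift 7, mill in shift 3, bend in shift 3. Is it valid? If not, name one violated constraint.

No — it violates: press must be completed before anneal

bend must fall between shift 3 and shift 5 — holds.
mill is only available from shift 2 onward — holds.
finish is due by shift 3 — holds.
press must be completed before anneal — violated.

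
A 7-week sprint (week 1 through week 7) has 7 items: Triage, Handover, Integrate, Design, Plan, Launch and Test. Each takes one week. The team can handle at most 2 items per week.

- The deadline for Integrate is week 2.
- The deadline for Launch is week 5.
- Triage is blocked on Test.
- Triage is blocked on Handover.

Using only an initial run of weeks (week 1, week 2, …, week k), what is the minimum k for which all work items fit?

The precedence chain requires at least 2 distinct weeks.
With at most 2 per week and 7 work items, at least 4 weeks are needed.
4 works (last occupied week: week 4): for example Handover=week 1, Plan=week 3, Test=week 2, Triage=week 3, Integrate=week 1, Launch=week 4, Design=week 2.

4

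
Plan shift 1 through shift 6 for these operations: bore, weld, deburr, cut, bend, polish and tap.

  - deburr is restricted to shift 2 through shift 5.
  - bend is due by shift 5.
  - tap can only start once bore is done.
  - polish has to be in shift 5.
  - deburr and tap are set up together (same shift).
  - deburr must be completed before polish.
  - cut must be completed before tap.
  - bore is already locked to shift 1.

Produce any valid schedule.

bend in shift 1; bore in shift 1; polish in shift 5; weld in shift 1; cut in shift 1; deburr in shift 2; tap in shift 2

Checking: cut(shift 1) before tap(shift 2); bore(shift 1) before tap(shift 2); deburr(shift 2) before polish(shift 5); deburr = tap = shift 2; deburr=shift 2 in [shift 2,shift 5]; polish=shift 5 in [shift 5,shift 5]; bore=shift 1 in [shift 1,shift 1]; bend=shift 1 in [shift 1,shift 5].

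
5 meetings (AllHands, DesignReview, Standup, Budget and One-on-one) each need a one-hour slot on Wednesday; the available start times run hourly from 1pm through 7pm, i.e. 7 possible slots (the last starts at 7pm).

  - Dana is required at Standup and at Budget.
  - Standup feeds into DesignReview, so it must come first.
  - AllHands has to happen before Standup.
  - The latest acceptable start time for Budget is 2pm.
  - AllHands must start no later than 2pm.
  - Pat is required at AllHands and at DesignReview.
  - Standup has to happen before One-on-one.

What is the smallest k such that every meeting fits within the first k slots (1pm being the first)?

3 slots

The precedence chain requires at least 3 distinct slots.
3 works (last occupied slot: 3pm): for example One-on-one in 3pm; Budget in 1pm; AllHands in 1pm; Standup in 2pm; DesignReview in 3pm.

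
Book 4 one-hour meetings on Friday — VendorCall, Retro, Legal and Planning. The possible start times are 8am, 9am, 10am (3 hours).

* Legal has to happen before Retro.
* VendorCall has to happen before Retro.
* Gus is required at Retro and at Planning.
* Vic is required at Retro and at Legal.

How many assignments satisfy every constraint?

10

Splitting on VendorCall: it can be 8am (6), 9am (4). Listing each branch's schedules as (Retro, Legal, Planning):
VendorCall=8am: (9am,8am,8am) (9am,8am,10am) (10am,8am,8am) (10am,8am,9am) (10am,9am,8am) (10am,9am,9am) — 6.
VendorCall=9am: (10am,8am,8am) (10am,8am,9am) (10am,9am,8am) (10am,9am,9am) — 4.
Summing: 6 + 4 = 10.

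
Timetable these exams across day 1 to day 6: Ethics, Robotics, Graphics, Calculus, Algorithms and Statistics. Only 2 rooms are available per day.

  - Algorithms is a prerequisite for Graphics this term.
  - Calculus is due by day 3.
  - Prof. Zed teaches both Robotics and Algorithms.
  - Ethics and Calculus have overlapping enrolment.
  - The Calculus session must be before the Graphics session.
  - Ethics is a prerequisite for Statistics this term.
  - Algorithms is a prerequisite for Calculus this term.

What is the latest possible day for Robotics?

day 6

Robotics at day 6 is achievable: Graphics -> day 3, Algorithms -> day 1, Calculus -> day 2, Statistics -> day 2, Ethics -> day 1, Robotics -> day 6.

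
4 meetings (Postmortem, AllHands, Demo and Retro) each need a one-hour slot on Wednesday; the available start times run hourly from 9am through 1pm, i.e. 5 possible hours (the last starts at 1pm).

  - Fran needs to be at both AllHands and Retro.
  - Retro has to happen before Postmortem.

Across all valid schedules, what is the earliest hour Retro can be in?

9am

Downstream work caps Retro at 12pm.
Retro at 9am is achievable: Postmortem=10am; Demo=9am; Retro=9am; AllHands=10am.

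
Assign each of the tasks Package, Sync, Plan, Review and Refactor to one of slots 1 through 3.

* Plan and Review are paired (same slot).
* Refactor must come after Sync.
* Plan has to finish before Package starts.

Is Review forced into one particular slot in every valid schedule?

No

Review can be 1 (e.g. Package=2, Plan=1, Review=1, Refactor=2, Sync=1) or 2 (e.g. Plan in 2, Sync in 1, Review in 2, Package in 3, Refactor in 2).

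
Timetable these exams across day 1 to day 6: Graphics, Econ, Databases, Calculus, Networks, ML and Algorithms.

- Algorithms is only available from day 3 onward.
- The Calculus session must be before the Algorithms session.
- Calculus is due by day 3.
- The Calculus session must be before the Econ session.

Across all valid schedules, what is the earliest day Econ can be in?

day 2

Precedence pushes Econ to at least day 2.
Econ at day 2 is achievable: Algorithms -> day 3; ML -> day 1; Networks -> day 1; Databases -> day 1; Calculus -> day 1; Econ -> day 2; Graphics -> day 1.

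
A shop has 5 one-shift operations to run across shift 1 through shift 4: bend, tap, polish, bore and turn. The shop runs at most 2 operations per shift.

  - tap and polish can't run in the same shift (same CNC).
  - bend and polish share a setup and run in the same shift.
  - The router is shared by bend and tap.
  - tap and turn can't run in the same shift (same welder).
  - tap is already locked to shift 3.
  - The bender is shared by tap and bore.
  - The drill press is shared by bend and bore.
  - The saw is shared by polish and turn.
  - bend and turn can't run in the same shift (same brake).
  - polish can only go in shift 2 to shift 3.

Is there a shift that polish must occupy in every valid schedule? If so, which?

shift 2

polish's window is shift 2–shift 3.
tap is fixed at shift 3, and polish can't share a shift with tap.
So polish must be shift 2.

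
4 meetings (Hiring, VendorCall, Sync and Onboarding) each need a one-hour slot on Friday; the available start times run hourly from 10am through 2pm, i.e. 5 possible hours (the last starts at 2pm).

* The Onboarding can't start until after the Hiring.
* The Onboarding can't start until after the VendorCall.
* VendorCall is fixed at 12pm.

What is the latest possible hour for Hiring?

1pm

Downstream work caps Hiring at 1pm.
Hiring at 1pm is achievable: VendorCall in 12pm; Sync in 10am; Onboarding in 2pm; Hiring in 1pm.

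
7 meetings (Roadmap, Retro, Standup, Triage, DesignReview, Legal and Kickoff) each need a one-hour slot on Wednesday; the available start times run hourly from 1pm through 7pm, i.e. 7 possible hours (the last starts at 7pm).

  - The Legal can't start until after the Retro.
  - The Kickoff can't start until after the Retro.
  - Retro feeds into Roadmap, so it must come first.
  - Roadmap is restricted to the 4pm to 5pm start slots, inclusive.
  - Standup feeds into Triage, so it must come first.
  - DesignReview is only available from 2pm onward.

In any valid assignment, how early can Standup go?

Downstream work caps Standup at 6pm.
Standup at 1pm is achievable: Retro in 1pm, Standup in 1pm, Legal in 2pm, Roadmap in 4pm, Triage in 2pm, Kickoff in 2pm, DesignReview in 2pm.

1pm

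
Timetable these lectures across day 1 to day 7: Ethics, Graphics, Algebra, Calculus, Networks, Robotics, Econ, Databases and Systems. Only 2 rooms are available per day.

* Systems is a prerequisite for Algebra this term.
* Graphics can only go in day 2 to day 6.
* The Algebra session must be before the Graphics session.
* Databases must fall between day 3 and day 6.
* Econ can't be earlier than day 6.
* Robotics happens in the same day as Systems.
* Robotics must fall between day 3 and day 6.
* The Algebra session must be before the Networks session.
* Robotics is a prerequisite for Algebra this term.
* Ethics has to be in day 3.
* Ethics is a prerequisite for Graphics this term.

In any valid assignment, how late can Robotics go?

Robotics is available from day 3; Robotics's own window allows nothing later than day 6; downstream work caps Robotics at day 4.
Robotics at day 4 is achievable: Ethics in day 3; Networks in day 7; Graphics in day 6; Systems in day 4; Calculus in day 1; Databases in day 3; Algebra in day 5; Robotics in day 4; Econ in day 6.

day 4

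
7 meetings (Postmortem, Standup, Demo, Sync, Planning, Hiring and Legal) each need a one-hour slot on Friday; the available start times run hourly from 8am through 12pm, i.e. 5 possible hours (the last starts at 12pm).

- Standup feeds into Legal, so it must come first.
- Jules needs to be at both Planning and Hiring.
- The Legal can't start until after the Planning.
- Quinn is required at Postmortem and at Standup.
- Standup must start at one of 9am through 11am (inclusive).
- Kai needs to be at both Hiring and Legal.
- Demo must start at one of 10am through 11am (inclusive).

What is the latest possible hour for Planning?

Downstream work caps Planning at 11am.
Planning at 11am is achievable: Standup=9am, Hiring=8am, Postmortem=8am, Planning=11am, Legal=12pm, Sync=8am, Demo=10am.

11am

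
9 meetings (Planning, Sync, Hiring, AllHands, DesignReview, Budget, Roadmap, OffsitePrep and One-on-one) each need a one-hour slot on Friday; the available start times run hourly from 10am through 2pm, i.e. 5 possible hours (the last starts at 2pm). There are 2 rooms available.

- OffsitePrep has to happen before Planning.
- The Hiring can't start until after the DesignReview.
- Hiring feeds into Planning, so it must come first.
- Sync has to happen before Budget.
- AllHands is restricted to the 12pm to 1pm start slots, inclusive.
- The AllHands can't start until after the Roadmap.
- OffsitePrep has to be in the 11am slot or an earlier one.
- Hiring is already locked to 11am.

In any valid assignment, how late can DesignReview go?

10am

Downstream work caps DesignReview at 10am.
DesignReview at 10am is achievable: Hiring -> 11am, AllHands -> 12pm, DesignReview -> 10am, OffsitePrep -> 10am, Budget -> 2pm, Roadmap -> 11am, Sync -> 1pm, One-on-one -> 1pm, Planning -> 12pm.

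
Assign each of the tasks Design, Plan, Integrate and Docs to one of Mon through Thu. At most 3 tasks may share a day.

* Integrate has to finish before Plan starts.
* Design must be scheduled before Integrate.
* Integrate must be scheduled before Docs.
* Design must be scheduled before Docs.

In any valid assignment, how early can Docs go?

Wed

Precedence pushes Docs to at least Wed.
Docs at Wed is achievable: Design -> Mon; Integrate -> Tue; Docs -> Wed; Plan -> Wed.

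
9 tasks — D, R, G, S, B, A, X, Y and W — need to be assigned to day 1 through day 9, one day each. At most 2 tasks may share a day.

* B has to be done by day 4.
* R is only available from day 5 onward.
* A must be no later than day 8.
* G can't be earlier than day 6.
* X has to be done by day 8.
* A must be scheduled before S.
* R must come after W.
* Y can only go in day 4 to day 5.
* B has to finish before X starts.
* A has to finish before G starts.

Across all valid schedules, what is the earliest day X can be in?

Precedence pushes X to at least day 2; X's own window allows nothing later than day 8.
X at day 2 is achievable: A in day 1; S in day 2; R in day 5; X in day 2; Y in day 4; G in day 6; B in day 1; W in day 3; D in day 3.

day 2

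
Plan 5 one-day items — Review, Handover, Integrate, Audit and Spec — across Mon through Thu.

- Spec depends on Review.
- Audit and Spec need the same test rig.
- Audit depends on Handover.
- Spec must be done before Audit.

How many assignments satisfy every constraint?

44

Splitting on Review: it can be Mon (32), Tue (12). Listing each branch's schedules as (Handover, Integrate, Audit, Spec):
Review=Mon: (Mon,Mon,Wed,Tue) (Mon,Mon,Thu,Tue) (Mon,Mon,Thu,Wed) (Mon,Tue,Wed,Tue) (Mon,Tue,Thu,Tue) (Mon,Tue,Thu,Wed) (Mon,Wed,Wed,Tue) (Mon,Wed,Thu,Tue) (Mon,Wed,Thu,Wed) (Mon,Thu,Wed,Tue) (Mon,Thu,Thu,Tue) (Mon,Thu,Thu,Wed) (Tue,Mon,Wed,Tue) (Tue,Mon,Thu,Tue) (Tue,Mon,Thu,Wed) (Tue,Tue,Wed,Tue) (Tue,Tue,Thu,Tue) (Tue,Tue,Thu,Wed) (Tue,Wed,Wed,Tue) (Tue,Wed,Thu,Tue) (Tue,Wed,Thu,Wed) (Tue,Thu,Wed,Tue) (Tue,Thu,Thu,Tue) (Tue,Thu,Thu,Wed) (Wed,Mon,Thu,Tue) (Wed,Mon,Thu,Wed) (Wed,Tue,Thu,Tue) (Wed,Tue,Thu,Wed) (Wed,Wed,Thu,Tue) (Wed,Wed,Thu,Wed) (Wed,Thu,Thu,Tue) (Wed,Thu,Thu,Wed) — 32.
Review=Tue: (Mon,Mon,Thu,Wed) (Mon,Tue,Thu,Wed) (Mon,Wed,Thu,Wed) (Mon,Thu,Thu,Wed) (Tue,Mon,Thu,Wed) (Tue,Tue,Thu,Wed) (Tue,Wed,Thu,Wed) (Tue,Thu,Thu,Wed) (Wed,Mon,Thu,Wed) (Wed,Tue,Thu,Wed) (Wed,Wed,Thu,Wed) (Wed,Thu,Thu,Wed) — 12.
Summing: 32 + 12 = 44.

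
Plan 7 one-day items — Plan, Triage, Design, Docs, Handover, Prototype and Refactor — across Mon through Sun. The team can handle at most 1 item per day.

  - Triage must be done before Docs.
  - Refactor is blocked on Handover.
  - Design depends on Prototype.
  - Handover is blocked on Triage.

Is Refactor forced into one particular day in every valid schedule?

Refactor can be Wed (e.g. Docs -> Sat, Design -> Fri, Handover -> Tue, Plan -> Sun, Triage -> Mon, Prototype -> Thu, Refactor -> Wed) or Thu (e.g. Handover=Tue, Refactor=Thu, Triage=Mon, Docs=Sat, Design=Fri, Prototype=Wed, Plan=Sun).

No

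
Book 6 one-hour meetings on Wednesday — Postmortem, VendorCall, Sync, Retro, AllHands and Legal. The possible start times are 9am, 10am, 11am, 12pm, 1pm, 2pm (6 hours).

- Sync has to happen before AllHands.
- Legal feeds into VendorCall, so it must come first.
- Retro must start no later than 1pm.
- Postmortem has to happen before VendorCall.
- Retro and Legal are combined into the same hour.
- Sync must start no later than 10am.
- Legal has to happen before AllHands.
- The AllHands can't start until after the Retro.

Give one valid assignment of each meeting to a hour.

Postmortem in 9am; Sync in 9am; Legal in 9am; Retro in 9am; VendorCall in 10am; AllHands in 10am

Checking: Sync(9am) before AllHands(10am); Retro(9am) before AllHands(10am); Postmortem(9am) before VendorCall(10am); Legal(9am) before VendorCall(10am); Legal(9am) before AllHands(10am); Retro = Legal = 9am; Sync=9am in [9am,10am]; Retro=9am in [9am,1pm].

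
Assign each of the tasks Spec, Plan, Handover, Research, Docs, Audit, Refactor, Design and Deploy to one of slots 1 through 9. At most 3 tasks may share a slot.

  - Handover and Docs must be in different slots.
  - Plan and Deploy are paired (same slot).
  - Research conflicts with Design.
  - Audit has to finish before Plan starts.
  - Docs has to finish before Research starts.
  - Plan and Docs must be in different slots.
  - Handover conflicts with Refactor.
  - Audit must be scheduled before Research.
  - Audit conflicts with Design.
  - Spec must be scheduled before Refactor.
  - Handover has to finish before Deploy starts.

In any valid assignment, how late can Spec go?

8

Downstream work caps Spec at 8.
Spec at 8 is achievable: Plan in 3, Design in 3, Handover in 2, Docs in 1, Audit in 1, Research in 2, Spec in 8, Deploy in 3, Refactor in 9.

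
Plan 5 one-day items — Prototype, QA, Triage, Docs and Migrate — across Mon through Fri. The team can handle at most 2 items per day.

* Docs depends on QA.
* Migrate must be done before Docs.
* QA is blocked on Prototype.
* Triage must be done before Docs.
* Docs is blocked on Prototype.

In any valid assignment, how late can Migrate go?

Thu

Downstream work caps Migrate at Thu.
Migrate at Thu is achievable: QA=Tue, Triage=Mon, Docs=Fri, Migrate=Thu, Prototype=Mon.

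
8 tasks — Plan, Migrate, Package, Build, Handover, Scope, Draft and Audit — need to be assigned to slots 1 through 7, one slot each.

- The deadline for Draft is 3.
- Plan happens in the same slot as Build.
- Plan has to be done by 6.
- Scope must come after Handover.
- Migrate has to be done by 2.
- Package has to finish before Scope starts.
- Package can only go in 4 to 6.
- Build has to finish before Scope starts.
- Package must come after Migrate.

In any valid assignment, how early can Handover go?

1

Downstream work caps Handover at 6.
Handover at 1 is achievable: Draft in 1; Plan in 1; Scope in 5; Migrate in 1; Build in 1; Audit in 1; Handover in 1; Package in 4.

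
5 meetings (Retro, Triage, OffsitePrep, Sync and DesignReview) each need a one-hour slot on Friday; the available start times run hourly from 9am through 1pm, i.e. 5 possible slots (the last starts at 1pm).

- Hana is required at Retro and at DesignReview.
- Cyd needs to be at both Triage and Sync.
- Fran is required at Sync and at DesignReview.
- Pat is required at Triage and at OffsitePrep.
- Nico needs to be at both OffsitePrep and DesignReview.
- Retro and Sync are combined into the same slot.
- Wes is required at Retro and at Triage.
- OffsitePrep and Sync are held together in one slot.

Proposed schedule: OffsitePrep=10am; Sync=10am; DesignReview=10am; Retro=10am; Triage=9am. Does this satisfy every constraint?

No. Nico needs to be at both OffsitePrep and DesignReview is not satisfied.

Pat is required at Triage and at OffsitePrep — holds.
Hana is required at Retro and at DesignReview — violated.
Nico needs to be at both OffsitePrep and DesignReview — violated.
Cyd needs to be at both Triage and Sync — holds.
Retro and Sync are combined into the same slot — holds.
OffsitePrep and Sync are held together in one slot — holds.
Fran is required at Sync and at DesignReview — violated.
Wes is required at Retro and at Triage — holds.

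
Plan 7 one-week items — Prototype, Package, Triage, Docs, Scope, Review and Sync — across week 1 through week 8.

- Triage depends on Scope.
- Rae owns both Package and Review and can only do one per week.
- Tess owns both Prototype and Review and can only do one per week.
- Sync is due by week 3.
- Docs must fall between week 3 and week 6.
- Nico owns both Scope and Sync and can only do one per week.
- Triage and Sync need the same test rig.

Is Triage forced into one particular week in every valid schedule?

No

Triage can be week 2 (e.g. Review in week 2, Package in week 1, Sync in week 3, Prototype in week 1, Docs in week 3, Triage in week 2, Scope in week 1) or week 3 (e.g. Docs in week 3; Scope in week 2; Sync in week 1; Triage in week 3; Prototype in week 1; Review in week 2; Package in week 1).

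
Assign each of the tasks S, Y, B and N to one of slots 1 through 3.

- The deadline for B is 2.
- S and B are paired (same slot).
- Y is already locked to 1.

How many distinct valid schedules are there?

6

Splitting on S: it can be 1 (3), 2 (3). Listing each branch's schedules as (Y, B, N):
S=1: (1,1,1) (1,1,2) (1,1,3) — 3.
S=2: (1,2,1) (1,2,2) (1,2,3) — 3.
Summing: 3 + 3 = 6.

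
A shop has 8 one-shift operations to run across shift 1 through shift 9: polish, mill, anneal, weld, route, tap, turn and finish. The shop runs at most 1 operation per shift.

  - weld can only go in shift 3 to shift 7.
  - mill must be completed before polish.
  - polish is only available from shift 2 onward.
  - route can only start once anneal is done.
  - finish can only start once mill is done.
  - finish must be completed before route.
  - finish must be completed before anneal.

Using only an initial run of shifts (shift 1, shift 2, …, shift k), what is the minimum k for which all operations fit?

The precedence chain requires at least 4 distinct shifts.
With at most 1 per shift and 8 operations, at least 8 shifts are needed.
8 works (last occupied shift: shift 8): for example polish=shift 2, turn=shift 8, anneal=shift 5, finish=shift 4, route=shift 6, weld=shift 3, tap=shift 7, mill=shift 1.

8 shifts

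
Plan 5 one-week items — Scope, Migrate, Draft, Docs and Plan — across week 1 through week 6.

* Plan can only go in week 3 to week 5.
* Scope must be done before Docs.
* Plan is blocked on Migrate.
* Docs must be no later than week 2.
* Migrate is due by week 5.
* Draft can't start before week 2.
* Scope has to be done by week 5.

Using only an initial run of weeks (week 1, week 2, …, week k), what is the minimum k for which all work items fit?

3

The precedence chain requires at least 2 distinct weeks.
Plan can't be placed before week 3, so the schedule must run through at least week 3.
3 works (last occupied week: week 3): for example Migrate=week 1; Plan=week 3; Draft=week 2; Scope=week 1; Docs=week 2.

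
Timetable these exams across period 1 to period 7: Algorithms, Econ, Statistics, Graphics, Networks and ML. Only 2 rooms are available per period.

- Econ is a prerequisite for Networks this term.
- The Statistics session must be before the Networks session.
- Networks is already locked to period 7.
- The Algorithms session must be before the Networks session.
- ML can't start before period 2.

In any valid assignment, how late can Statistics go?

period 6

Downstream work caps Statistics at period 6.
Statistics at period 6 is achievable: Networks -> period 7; Econ -> period 1; Statistics -> period 6; Graphics -> period 2; Algorithms -> period 1; ML -> period 2.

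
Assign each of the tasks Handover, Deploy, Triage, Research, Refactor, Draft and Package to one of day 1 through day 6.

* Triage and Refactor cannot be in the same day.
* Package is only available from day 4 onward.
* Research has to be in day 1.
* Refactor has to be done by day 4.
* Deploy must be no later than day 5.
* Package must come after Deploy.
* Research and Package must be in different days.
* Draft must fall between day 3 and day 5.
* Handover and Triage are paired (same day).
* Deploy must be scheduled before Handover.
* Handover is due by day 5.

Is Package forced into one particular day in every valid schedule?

Package can be day 4 (e.g. Refactor in day 1, Package in day 4, Deploy in day 1, Triage in day 2, Research in day 1, Draft in day 3, Handover in day 2) or day 5 (e.g. Refactor=day 1; Package=day 5; Research=day 1; Handover=day 2; Triage=day 2; Deploy=day 1; Draft=day 3).

No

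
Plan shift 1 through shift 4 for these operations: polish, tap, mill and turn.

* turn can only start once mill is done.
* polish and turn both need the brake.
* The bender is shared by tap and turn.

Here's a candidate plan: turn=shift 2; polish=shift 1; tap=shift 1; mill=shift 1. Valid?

Valid

polish and turn both need the brake — holds.
The bender is shared by tap and turn — holds.
turn can only start once mill is done — holds.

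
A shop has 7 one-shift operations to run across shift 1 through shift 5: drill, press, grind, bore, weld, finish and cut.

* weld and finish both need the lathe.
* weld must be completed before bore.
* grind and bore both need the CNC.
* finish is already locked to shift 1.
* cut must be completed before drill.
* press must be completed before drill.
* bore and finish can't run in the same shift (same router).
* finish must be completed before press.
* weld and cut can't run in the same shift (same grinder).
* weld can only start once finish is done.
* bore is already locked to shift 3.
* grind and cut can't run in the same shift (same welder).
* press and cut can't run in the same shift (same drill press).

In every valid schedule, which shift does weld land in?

finish is fixed at shift 1 and must come before weld, so weld is at least shift 2.
bore is fixed at shift 3 and must come after weld, so weld is at most shift 2.
So weld must be shift 2.

shift 2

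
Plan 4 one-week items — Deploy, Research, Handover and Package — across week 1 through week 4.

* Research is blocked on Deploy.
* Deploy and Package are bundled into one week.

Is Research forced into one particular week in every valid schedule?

Research can be week 2 (e.g. Research=week 2, Package=week 1, Deploy=week 1, Handover=week 1) or week 3 (e.g. Research=week 3, Package=week 1, Handover=week 1, Deploy=week 1).

No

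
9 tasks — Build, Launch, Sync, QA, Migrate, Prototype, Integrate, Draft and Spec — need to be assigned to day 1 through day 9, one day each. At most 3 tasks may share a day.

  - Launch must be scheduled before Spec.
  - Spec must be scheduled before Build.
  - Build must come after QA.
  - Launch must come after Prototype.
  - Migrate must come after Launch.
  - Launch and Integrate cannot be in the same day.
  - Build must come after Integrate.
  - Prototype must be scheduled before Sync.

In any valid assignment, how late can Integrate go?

Downstream work caps Integrate at day 8.
Integrate at day 8 is achievable: Prototype -> day 1; Draft -> day 1; Sync -> day 2; Integrate -> day 8; Migrate -> day 3; QA -> day 1; Launch -> day 2; Spec -> day 3; Build -> day 9.

day 8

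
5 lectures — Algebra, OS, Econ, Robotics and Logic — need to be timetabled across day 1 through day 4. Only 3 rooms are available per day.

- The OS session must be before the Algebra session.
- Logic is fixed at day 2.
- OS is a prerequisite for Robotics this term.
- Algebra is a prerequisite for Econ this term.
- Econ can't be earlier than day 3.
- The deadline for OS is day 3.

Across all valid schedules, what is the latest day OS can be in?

day 2

OS's own window allows nothing later than day 3; downstream work caps OS at day 2.
OS at day 2 is achievable: Robotics -> day 3; Logic -> day 2; Econ -> day 4; Algebra -> day 3; OS -> day 2.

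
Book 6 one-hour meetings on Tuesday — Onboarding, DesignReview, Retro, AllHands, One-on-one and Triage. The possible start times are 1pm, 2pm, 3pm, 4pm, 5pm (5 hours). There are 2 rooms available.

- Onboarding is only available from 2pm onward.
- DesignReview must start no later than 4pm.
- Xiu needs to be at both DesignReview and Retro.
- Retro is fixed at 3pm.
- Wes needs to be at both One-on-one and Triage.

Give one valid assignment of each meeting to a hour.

Retro in 3pm; DesignReview in 1pm; One-on-one in 2pm; Triage in 3pm; AllHands in 1pm; Onboarding in 2pm

Checking: One-on-one(2pm) != Triage(3pm); DesignReview(1pm) != Retro(3pm); Onboarding=2pm in [2pm,5pm]; Retro=3pm in [3pm,3pm]; DesignReview=1pm in [1pm,4pm]; max 2 per hour (cap 2).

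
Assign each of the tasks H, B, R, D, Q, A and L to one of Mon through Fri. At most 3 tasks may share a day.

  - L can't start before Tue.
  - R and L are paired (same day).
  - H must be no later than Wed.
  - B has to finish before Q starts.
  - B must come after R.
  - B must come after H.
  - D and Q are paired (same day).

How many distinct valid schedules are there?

Splitting on H: it can be Mon (20), Tue (17), Wed (9). Listing each branch's schedules as (B, R, D, Q, A, L):
H=Mon: (Wed,Tue,Thu,Thu,Mon,Tue) (Wed,Tue,Thu,Thu,Tue,Tue) (Wed,Tue,Thu,Thu,Wed,Tue) (Wed,Tue,Thu,Thu,Thu,Tue) (Wed,Tue,Thu,Thu,Fri,Tue) (Wed,Tue,Fri,Fri,Mon,Tue) (Wed,Tue,Fri,Fri,Tue,Tue) (Wed,Tue,Fri,Fri,Wed,Tue) (Wed,Tue,Fri,Fri,Thu,Tue) (Wed,Tue,Fri,Fri,Fri,Tue) (Thu,Tue,Fri,Fri,Mon,Tue) (Thu,Tue,Fri,Fri,Tue,Tue) (Thu,Tue,Fri,Fri,Wed,Tue) (Thu,Tue,Fri,Fri,Thu,Tue) (Thu,Tue,Fri,Fri,Fri,Tue) (Thu,Wed,Fri,Fri,Mon,Wed) (Thu,Wed,Fri,Fri,Tue,Wed) (Thu,Wed,Fri,Fri,Wed,Wed) (Thu,Wed,Fri,Fri,Thu,Wed) (Thu,Wed,Fri,Fri,Fri,Wed) — 20.
H=Tue: (Wed,Tue,Thu,Thu,Mon,Tue) (Wed,Tue,Thu,Thu,Wed,Tue) (Wed,Tue,Thu,Thu,Thu,Tue) (Wed,Tue,Thu,Thu,Fri,Tue) (Wed,Tue,Fri,Fri,Mon,Tue) (Wed,Tue,Fri,Fri,Wed,Tue) (Wed,Tue,Fri,Fri,Thu,Tue) (Wed,Tue,Fri,Fri,Fri,Tue) (Thu,Tue,Fri,Fri,Mon,Tue) (Thu,Tue,Fri,Fri,Wed,Tue) (Thu,Tue,Fri,Fri,Thu,Tue) (Thu,Tue,Fri,Fri,Fri,Tue) (Thu,Wed,Fri,Fri,Mon,Wed) (Thu,Wed,Fri,Fri,Tue,Wed) (Thu,Wed,Fri,Fri,Wed,Wed) (Thu,Wed,Fri,Fri,Thu,Wed) (Thu,Wed,Fri,Fri,Fri,Wed) — 17.
H=Wed: (Thu,Tue,Fri,Fri,Mon,Tue) (Thu,Tue,Fri,Fri,Tue,Tue) (Thu,Tue,Fri,Fri,Wed,Tue) (Thu,Tue,Fri,Fri,Thu,Tue) (Thu,Tue,Fri,Fri,Fri,Tue) (Thu,Wed,Fri,Fri,Mon,Wed) (Thu,Wed,Fri,Fri,Tue,Wed) (Thu,Wed,Fri,Fri,Thu,Wed) (Thu,Wed,Fri,Fri,Fri,Wed) — 9.
Summing: 20 + 17 + 9 = 46.

46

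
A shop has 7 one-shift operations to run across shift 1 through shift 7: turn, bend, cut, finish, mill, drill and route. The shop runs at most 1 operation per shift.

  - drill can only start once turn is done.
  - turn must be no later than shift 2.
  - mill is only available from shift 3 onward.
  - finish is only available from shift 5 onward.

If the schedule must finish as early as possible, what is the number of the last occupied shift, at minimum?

shift 7

The precedence chain requires at least 2 distinct shifts.
With at most 1 per shift and 7 operations, at least 7 shifts are needed.
finish can't be placed before shift 5, so the schedule must run through at least shift 5.
7 works (last occupied shift: shift 7): for example drill=shift 2, mill=shift 3, turn=shift 1, bend=shift 4, route=shift 7, finish=shift 5, cut=shift 6.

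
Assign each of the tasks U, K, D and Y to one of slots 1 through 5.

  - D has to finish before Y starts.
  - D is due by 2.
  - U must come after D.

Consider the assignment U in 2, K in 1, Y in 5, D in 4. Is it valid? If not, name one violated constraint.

D is due by 2 — violated.
U must come after D — violated.
D has to finish before Y starts — holds.

No. U must come after D is not satisfied.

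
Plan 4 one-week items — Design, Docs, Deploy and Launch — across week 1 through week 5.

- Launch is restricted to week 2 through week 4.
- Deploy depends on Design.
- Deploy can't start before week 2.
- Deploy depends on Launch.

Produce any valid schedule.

Deploy=week 3; Design=week 1; Docs=week 1; Launch=week 2

Checking: Design(week 1) before Deploy(week 3); Launch(week 2) before Deploy(week 3); Launch=week 2 in [week 2,week 4]; Deploy=week 3 in [week 2,week 5].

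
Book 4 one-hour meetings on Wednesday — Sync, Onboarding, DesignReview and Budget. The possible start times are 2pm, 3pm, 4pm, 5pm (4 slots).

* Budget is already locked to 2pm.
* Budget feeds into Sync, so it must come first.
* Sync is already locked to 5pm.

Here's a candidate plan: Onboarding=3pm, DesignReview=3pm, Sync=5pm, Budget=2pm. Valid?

Valid

Budget feeds into Sync, so it must come first — holds.
Sync is already locked to 5pm — holds.
Budget is already locked to 2pm — holds.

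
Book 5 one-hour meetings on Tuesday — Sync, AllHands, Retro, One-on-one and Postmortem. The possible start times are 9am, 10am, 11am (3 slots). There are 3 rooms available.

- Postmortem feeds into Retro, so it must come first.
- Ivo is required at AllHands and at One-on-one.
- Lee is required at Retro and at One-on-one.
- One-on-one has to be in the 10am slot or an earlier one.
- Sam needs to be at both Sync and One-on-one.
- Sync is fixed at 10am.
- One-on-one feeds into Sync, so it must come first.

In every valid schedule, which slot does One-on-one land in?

One-on-one's window is 9am–10am.
Sync is fixed at 10am, and One-on-one can't share a slot with Sync.
So One-on-one must be 9am.

9am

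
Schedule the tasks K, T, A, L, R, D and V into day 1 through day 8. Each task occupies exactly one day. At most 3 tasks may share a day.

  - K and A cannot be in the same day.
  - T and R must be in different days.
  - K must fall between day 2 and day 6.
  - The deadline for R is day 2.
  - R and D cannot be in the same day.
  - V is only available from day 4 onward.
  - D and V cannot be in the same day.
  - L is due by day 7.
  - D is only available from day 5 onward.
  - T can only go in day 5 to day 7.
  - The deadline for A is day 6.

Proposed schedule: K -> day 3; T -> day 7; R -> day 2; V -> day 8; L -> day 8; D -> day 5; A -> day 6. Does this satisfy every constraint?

Invalid. L is due by day 7.

R and D cannot be in the same day — holds.
L is due by day 7 — violated.
At most 3 tasks may share a day — holds.
D is only available from day 5 onward — holds.
V is only available from day 4 onward — holds.
T can only go in day 5 to day 7 — holds.
T and R must be in different days — holds.
K must fall between day 2 and day 6 — holds.
The deadline for A is day 6 — holds.
K and A cannot be in the same day — holds.
D and V cannot be in the same day — holds.
The deadline for R is day 2 — holds.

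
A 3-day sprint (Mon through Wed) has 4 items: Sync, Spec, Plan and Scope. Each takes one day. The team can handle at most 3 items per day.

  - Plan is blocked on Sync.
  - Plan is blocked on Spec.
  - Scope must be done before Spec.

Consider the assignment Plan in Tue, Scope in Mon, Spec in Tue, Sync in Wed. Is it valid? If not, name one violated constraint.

No. Plan is blocked on Sync is not satisfied.

Scope must be done before Spec — holds.
The team can handle at most 3 items per day — holds.
Plan is blocked on Spec — violated.
Plan is blocked on Sync — violated.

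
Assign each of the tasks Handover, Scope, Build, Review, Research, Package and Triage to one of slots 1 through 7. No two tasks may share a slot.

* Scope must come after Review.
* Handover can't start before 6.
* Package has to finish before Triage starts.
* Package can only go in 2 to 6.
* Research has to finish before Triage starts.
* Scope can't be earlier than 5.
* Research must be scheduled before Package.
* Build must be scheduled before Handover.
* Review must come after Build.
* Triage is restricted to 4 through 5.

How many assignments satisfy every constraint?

Splitting on Handover: it can be 6 (9), 7 (9). Listing each branch's schedules as (Scope, Build, Review, Research, Package, Triage):
Handover=6: (7,1,2,3,4,5) (7,1,3,2,4,5) (7,1,4,2,3,5) (7,1,5,2,3,4) (7,2,3,1,4,5) (7,2,4,1,3,5) (7,2,5,1,3,4) (7,3,4,1,2,5) (7,3,5,1,2,4) — 9.
Handover=7: (6,1,2,3,4,5) (6,1,3,2,4,5) (6,1,4,2,3,5) (6,1,5,2,3,4) (6,2,3,1,4,5) (6,2,4,1,3,5) (6,2,5,1,3,4) (6,3,4,1,2,5) (6,3,5,1,2,4) — 9.
Summing: 9 + 9 = 18.

18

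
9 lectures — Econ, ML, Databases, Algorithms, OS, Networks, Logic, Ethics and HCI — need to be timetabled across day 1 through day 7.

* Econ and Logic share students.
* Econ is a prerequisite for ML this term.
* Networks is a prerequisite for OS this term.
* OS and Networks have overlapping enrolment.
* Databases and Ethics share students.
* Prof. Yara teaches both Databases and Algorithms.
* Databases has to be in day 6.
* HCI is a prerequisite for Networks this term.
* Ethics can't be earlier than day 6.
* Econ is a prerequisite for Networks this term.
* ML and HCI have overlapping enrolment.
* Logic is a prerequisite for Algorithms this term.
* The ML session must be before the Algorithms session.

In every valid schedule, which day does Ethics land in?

day 7

Ethics's window is day 6–day 7.
Databases is fixed at day 6, and Ethics can't share a day with Databases.
So Ethics must be day 7.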